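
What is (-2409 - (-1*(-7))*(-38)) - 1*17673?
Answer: -19816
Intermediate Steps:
(-2409 - (-1*(-7))*(-38)) - 1*17673 = (-2409 - 7*(-38)) - 17673 = (-2409 - 1*(-266)) - 17673 = (-2409 + 266) - 17673 = -2143 - 17673 = -19816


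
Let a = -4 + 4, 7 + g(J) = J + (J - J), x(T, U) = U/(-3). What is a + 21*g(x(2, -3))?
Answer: -126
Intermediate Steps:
x(T, U) = -U/3 (x(T, U) = U*(-⅓) = -U/3)
g(J) = -7 + J (g(J) = -7 + (J + (J - J)) = -7 + (J + 0) = -7 + J)
a = 0
a + 21*g(x(2, -3)) = 0 + 21*(-7 - ⅓*(-3)) = 0 + 21*(-7 + 1) = 0 + 21*(-6) = 0 - 126 = -126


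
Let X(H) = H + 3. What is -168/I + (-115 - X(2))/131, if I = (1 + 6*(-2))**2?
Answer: -36528/15851 ≈ -2.3045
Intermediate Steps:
I = 121 (I = (1 - 12)**2 = (-11)**2 = 121)
X(H) = 3 + H
-168/I + (-115 - X(2))/131 = -168/121 + (-115 - (3 + 2))/131 = -168*1/121 + (-115 - 1*5)*(1/131) = -168/121 + (-115 - 5)*(1/131) = -168/121 - 120*1/131 = -168/121 - 120/131 = -36528/15851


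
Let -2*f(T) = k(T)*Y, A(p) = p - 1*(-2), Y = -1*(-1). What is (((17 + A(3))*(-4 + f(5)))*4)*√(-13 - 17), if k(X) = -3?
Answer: -220*I*√30 ≈ -1205.0*I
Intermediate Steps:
Y = 1
A(p) = 2 + p (A(p) = p + 2 = 2 + p)
f(T) = 3/2 (f(T) = -(-3)/2 = -½*(-3) = 3/2)
(((17 + A(3))*(-4 + f(5)))*4)*√(-13 - 17) = (((17 + (2 + 3))*(-4 + 3/2))*4)*√(-13 - 17) = (((17 + 5)*(-5/2))*4)*√(-30) = ((22*(-5/2))*4)*(I*√30) = (-55*4)*(I*√30) = -220*I*√30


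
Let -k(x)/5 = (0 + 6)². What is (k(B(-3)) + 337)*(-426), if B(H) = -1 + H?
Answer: -66882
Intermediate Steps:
k(x) = -180 (k(x) = -5*(0 + 6)² = -5*6² = -5*36 = -180)
(k(B(-3)) + 337)*(-426) = (-180 + 337)*(-426) = 157*(-426) = -66882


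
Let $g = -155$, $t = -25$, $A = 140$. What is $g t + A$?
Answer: $4015$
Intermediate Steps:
$g t + A = \left(-155\right) \left(-25\right) + 140 = 3875 + 140 = 4015$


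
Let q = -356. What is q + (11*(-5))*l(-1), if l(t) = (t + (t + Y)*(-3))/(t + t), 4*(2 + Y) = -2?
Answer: -379/4 ≈ -94.750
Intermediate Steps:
Y = -5/2 (Y = -2 + (¼)*(-2) = -2 - ½ = -5/2 ≈ -2.5000)
l(t) = (15/2 - 2*t)/(2*t) (l(t) = (t + (t - 5/2)*(-3))/(t + t) = (t + (-5/2 + t)*(-3))/((2*t)) = (t + (15/2 - 3*t))*(1/(2*t)) = (15/2 - 2*t)*(1/(2*t)) = (15/2 - 2*t)/(2*t))
q + (11*(-5))*l(-1) = -356 + (11*(-5))*((15/4 - 1*(-1))/(-1)) = -356 - (-55)*(15/4 + 1) = -356 - (-55)*19/4 = -356 - 55*(-19/4) = -356 + 1045/4 = -379/4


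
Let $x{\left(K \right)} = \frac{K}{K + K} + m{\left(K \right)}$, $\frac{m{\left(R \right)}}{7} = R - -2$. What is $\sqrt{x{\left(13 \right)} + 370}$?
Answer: $\frac{\sqrt{1902}}{2} \approx 21.806$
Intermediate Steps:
$m{\left(R \right)} = 14 + 7 R$ ($m{\left(R \right)} = 7 \left(R - -2\right) = 7 \left(R + 2\right) = 7 \left(2 + R\right) = 14 + 7 R$)
$x{\left(K \right)} = \frac{29}{2} + 7 K$ ($x{\left(K \right)} = \frac{K}{K + K} + \left(14 + 7 K\right) = \frac{K}{2 K} + \left(14 + 7 K\right) = \frac{1}{2 K} K + \left(14 + 7 K\right) = \frac{1}{2} + \left(14 + 7 K\right) = \frac{29}{2} + 7 K$)
$\sqrt{x{\left(13 \right)} + 370} = \sqrt{\left(\frac{29}{2} + 7 \cdot 13\right) + 370} = \sqrt{\left(\frac{29}{2} + 91\right) + 370} = \sqrt{\frac{211}{2} + 370} = \sqrt{\frac{951}{2}} = \frac{\sqrt{1902}}{2}$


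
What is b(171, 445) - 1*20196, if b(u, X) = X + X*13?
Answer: -13966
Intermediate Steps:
b(u, X) = 14*X (b(u, X) = X + 13*X = 14*X)
b(171, 445) - 1*20196 = 14*445 - 1*20196 = 6230 - 20196 = -13966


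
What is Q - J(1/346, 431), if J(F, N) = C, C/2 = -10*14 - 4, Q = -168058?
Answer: -167770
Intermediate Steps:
C = -288 (C = 2*(-10*14 - 4) = 2*(-140 - 4) = 2*(-144) = -288)
J(F, N) = -288
Q - J(1/346, 431) = -168058 - 1*(-288) = -168058 + 288 = -167770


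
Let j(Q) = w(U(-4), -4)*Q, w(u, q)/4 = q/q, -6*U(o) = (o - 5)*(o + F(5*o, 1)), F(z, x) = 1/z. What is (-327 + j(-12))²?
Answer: 140625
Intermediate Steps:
U(o) = -(-5 + o)*(o + 1/(5*o))/6 (U(o) = -(o - 5)*(o + 1/(5*o))/6 = -(-5 + o)*(o + 1/(5*o))/6)
w(u, q) = 4 (w(u, q) = 4*(q/q) = 4*1 = 4)
j(Q) = 4*Q
(-327 + j(-12))² = (-327 + 4*(-12))² = (-327 - 48)² = (-375)² = 140625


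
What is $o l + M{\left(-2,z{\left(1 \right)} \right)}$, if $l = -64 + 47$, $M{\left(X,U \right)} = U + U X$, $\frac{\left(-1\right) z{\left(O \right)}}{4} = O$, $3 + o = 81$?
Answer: $-1322$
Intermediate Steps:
$o = 78$ ($o = -3 + 81 = 78$)
$z{\left(O \right)} = - 4 O$
$l = -17$
$o l + M{\left(-2,z{\left(1 \right)} \right)} = 78 \left(-17\right) + \left(-4\right) 1 \left(1 - 2\right) = -1326 - -4 = -1326 + 4 = -1322$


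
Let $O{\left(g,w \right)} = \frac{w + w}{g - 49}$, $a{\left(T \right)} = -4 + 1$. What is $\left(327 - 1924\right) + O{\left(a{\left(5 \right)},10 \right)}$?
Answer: $- \frac{20766}{13} \approx -1597.4$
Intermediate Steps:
$a{\left(T \right)} = -3$
$O{\left(g,w \right)} = \frac{2 w}{-49 + g}$
$\left(327 - 1924\right) + O{\left(a{\left(5 \right)},10 \right)} = \left(327 - 1924\right) + 2 \cdot 10 \frac{1}{-49 - 3} = -1597 + 2 \cdot 10 \frac{1}{-52} = -1597 + 2 \cdot 10 \left(- \frac{1}{52}\right) = -1597 - \frac{5}{13} = - \frac{20766}{13}$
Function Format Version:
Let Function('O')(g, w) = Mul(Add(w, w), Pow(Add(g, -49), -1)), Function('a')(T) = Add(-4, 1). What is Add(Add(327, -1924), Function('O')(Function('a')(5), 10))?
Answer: Rational(-20766, 13) ≈ -1597.4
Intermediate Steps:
Function('a')(T) = -3
Function('O')(g, w) = Mul(2, w, Pow(Add(-49, g), -1)) (Function('O')(g, w) = Mul(Mul(2, w), Pow(Add(-49, g), -1)) = Mul(2, w, Pow(Add(-49, g), -1)))
Add(Add(327, -1924), Function('O')(Function('a')(5), 10)) = Add(Add(327, -1924), Mul(2, 10, Pow(Add(-49, -3), -1))) = Add(-1597, Mul(2, 10, Pow(-52, -1))) = Add(-1597, Mul(2, 10, Rational(-1, 52))) = Add(-1597, Rational(-5, 13)) = Rational(-20766, 13)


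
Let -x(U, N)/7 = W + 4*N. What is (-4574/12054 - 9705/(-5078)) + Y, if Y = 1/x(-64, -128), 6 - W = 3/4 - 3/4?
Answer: 5931242138/3871545909 ≈ 1.5320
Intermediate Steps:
W = 6 (W = 6 - (3/4 - 3/4) = 6 - (3*(¼) - 3*¼) = 6 - (¾ - ¾) = 6 - 1*0 = 6 + 0 = 6)
x(U, N) = -42 - 28*N (x(U, N) = -7*(6 + 4*N) = -42 - 28*N)
Y = 1/3542 (Y = 1/(-42 - 28*(-128)) = 1/(-42 + 3584) = 1/3542 ≈ 0.00028233)
(-4574/12054 - 9705/(-5078)) + Y = (-4574/12054 - 9705/(-5078)) + 1/3542 = (-4574*1/12054 - 9705*(-1/5078)) + 1/3542 = (-2287/6027 + 9705/5078) + 1/3542 = 46878649/30605106 + 1/3542 = 5931242138/3871545909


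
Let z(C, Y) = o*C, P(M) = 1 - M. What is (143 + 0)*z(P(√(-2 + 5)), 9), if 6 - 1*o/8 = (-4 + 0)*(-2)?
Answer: -2288 + 2288*√3 ≈ 1674.9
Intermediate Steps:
o = -16 (o = 48 - 8*(-4 + 0)*(-2) = 48 - (-32)*(-2) = 48 - 8*8 = 48 - 64 = -16)
z(C, Y) = -16*C
(143 + 0)*z(P(√(-2 + 5)), 9) = (143 + 0)*(-16*(1 - √(-2 + 5))) = 143*(-16*(1 - √3)) = 143*(-16 + 16*√3) = -2288 + 2288*√3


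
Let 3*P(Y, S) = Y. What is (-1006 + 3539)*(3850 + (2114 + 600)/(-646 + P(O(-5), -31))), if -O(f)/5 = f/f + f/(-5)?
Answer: 9488184857/974 ≈ 9.7415e+6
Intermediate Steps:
O(f) = -5 + f (O(f) = -5*(f/f + f/(-5)) = -5*(1 + f*(-1/5)) = -5*(1 - f/5) = -5 + f)
P(Y, S) = Y/3
(-1006 + 3539)*(3850 + (2114 + 600)/(-646 + P(O(-5), -31))) = (-1006 + 3539)*(3850 + (2114 + 600)/(-646 + (-5 - 5)/3)) = 2533*(3850 + 2714/(-646 + (1/3)*(-10))) = 2533*(3850 + 2714/(-646 - 10/3)) = 2533*(3850 + 2714/(-1948/3)) = 2533*(3850 + 2714*(-3/1948)) = 2533*(3850 - 4071/974) = 2533*(3745829/974) = 9488184857/974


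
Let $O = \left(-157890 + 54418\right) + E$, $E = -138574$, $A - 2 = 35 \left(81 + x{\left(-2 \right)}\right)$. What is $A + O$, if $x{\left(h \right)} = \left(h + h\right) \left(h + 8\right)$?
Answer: $-240049$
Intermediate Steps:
$x{\left(h \right)} = 2 h \left(8 + h\right)$
$A = 1997$ ($A = 2 + 35 \left(81 + 2 \left(-2\right) \left(8 - 2\right)\right) = 2 + 35 \left(81 + 2 \left(-2\right) 6\right) = 2 + 35 \left(81 - 24\right) = 2 + 35 \cdot 57 = 2 + 1995 = 1997$)
$O = -242046$ ($O = \left(-157890 + 54418\right) - 138574 = -103472 - 138574 = -242046$)
$A + O = 1997 - 242046 = -240049$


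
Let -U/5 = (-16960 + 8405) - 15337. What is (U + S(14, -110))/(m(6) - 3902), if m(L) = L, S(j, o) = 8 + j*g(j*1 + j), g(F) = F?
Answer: -29965/974 ≈ -30.765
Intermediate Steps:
S(j, o) = 8 + 2*j² (S(j, o) = 8 + j*(j*1 + j) = 8 + j*(j + j) = 8 + j*(2*j) = 8 + 2*j²)
U = 119460 (U = -5*((-16960 + 8405) - 15337) = -5*(-8555 - 15337) = -5*(-23892) = 119460)
(U + S(14, -110))/(m(6) - 3902) = (119460 + (8 + 2*14²))/(6 - 3902) = (119460 + (8 + 2*196))/(-3896) = (119460 + (8 + 392))*(-1/3896) = (119460 + 400)*(-1/3896) = 119860*(-1/3896) = -29965/974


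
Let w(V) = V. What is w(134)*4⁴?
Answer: 34304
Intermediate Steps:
w(134)*4⁴ = 134*4⁴ = 134*256 = 34304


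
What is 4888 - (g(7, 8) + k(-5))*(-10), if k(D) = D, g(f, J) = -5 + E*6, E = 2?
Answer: 4908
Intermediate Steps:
g(f, J) = 7 (g(f, J) = -5 + 2*6 = -5 + 12 = 7)
4888 - (g(7, 8) + k(-5))*(-10) = 4888 - (7 - 5)*(-10) = 4888 - 2*(-10) = 4888 - 1*(-20) = 4888 + 20 = 4908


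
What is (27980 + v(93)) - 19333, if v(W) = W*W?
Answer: 17296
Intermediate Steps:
v(W) = W²
(27980 + v(93)) - 19333 = (27980 + 93²) - 19333 = (27980 + 8649) - 19333 = 36629 - 19333 = 17296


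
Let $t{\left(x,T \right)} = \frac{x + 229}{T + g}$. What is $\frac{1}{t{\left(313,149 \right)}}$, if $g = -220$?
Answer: $- \frac{71}{542} \approx -0.131$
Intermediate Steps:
$t{\left(x,T \right)} = \frac{229 + x}{-220 + T}$ ($t{\left(x,T \right)} = \frac{x + 229}{T - 220} = \frac{229 + x}{-220 + T}$)
$\frac{1}{t{\left(313,149 \right)}} = \frac{1}{\frac{1}{-220 + 149} \left(229 + 313\right)} = \frac{1}{\frac{1}{-71} \cdot 542} = \frac{1}{\left(- \frac{1}{71}\right) 542} = \frac{1}{- \frac{542}{71}} = - \frac{71}{542}$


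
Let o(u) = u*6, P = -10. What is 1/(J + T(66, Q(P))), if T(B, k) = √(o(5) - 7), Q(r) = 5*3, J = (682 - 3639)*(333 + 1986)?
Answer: -6857283/47022330142066 - √23/47022330142066 ≈ -1.4583e-7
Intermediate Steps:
J = -6857283 (J = -2957*2319 = -6857283)
o(u) = 6*u
Q(r) = 15
T(B, k) = √23 (T(B, k) = √(6*5 - 7) = √(30 - 7) = √23)
1/(J + T(66, Q(P))) = 1/(-6857283 + √23)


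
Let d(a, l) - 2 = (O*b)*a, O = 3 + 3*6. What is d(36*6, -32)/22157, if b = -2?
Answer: -9070/22157 ≈ -0.40935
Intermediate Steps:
O = 21 (O = 3 + 18 = 21)
d(a, l) = 2 - 42*a (d(a, l) = 2 + (21*(-2))*a = 2 - 42*a)
d(36*6, -32)/22157 = (2 - 1512*6)/22157 = (2 - 42*216)*(1/22157) = (2 - 9072)*(1/22157) = -9070*1/22157 = -9070/22157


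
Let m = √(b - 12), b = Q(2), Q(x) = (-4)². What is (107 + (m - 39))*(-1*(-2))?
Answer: 140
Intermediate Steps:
Q(x) = 16
b = 16
m = 2 (m = √(16 - 12) = √4 = 2)
(107 + (m - 39))*(-1*(-2)) = (107 + (2 - 39))*(-1*(-2)) = (107 - 37)*2 = 70*2 = 140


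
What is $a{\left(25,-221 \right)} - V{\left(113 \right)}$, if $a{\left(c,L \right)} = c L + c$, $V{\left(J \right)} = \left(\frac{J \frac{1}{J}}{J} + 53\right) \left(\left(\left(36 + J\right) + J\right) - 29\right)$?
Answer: $- \frac{2017170}{113} \approx -17851.0$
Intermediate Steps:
$V{\left(J \right)} = \left(7 + 2 J\right) \left(53 + \frac{1}{J}\right)$ ($V{\left(J \right)} = \left(1 \frac{1}{J} + 53\right) \left(\left(36 + 2 J\right) - 29\right) = \left(\frac{1}{J} + 53\right) \left(7 + 2 J\right) = \left(53 + \frac{1}{J}\right) \left(7 + 2 J\right) = \left(7 + 2 J\right) \left(53 + \frac{1}{J}\right)$)
$a{\left(c,L \right)} = c + L c$ ($a{\left(c,L \right)} = L c + c = c + L c$)
$a{\left(25,-221 \right)} - V{\left(113 \right)} = 25 \left(1 - 221\right) - \left(373 + \frac{7}{113} + 106 \cdot 113\right) = 25 \left(-220\right) - \left(373 + 7 \cdot \frac{1}{113} + 11978\right) = -5500 - \left(373 + \frac{7}{113} + 11978\right) = -5500 - \frac{1395670}{113} = - \frac{2017170}{113}$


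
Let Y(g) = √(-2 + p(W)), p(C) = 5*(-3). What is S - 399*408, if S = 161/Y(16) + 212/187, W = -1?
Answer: -30441892/187 - 161*I*√17/17 ≈ -1.6279e+5 - 39.048*I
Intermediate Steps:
p(C) = -15
Y(g) = I*√17 (Y(g) = √(-2 - 15) = √(-17) = I*√17)
S = 212/187 - 161*I*√17/17 (S = 161/((I*√17)) + 212/187 = 161*(-I*√17/17) + 212*(1/187) = -161*I*√17/17 + 212/187 = 212/187 - 161*I*√17/17 ≈ 1.1337 - 39.048*I)
S - 399*408 = (212/187 - 161*I*√17/17) - 399*408 = (212/187 - 161*I*√17/17) - 162792 = -30441892/187 - 161*I*√17/17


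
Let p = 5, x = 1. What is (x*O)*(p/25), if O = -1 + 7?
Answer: 6/5 ≈ 1.2000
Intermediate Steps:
O = 6
(x*O)*(p/25) = (1*6)*(5/25) = 6*(5*(1/25)) = 6*(⅕) = 6/5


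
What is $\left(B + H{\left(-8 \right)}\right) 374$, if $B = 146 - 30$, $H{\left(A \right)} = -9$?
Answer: $40018$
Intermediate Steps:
$B = 116$
$\left(B + H{\left(-8 \right)}\right) 374 = \left(116 - 9\right) 374 = 107 \cdot 374 = 40018$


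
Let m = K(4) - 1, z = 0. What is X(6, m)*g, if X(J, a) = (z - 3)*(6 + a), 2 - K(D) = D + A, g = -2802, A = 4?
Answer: -8406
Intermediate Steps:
K(D) = -2 - D (K(D) = 2 - (D + 4) = 2 - (4 + D) = 2 + (-4 - D) = -2 - D)
m = -7 (m = (-2 - 1*4) - 1 = (-2 - 4) - 1 = -6 - 1 = -7)
X(J, a) = -18 - 3*a (X(J, a) = (0 - 3)*(6 + a) = -3*(6 + a) = -18 - 3*a)
X(6, m)*g = (-18 - 3*(-7))*(-2802) = (-18 + 21)*(-2802) = 3*(-2802) = -8406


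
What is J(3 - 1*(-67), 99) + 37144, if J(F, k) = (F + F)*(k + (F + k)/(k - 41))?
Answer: 1490946/29 ≈ 51412.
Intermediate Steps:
J(F, k) = 2*F*(k + (F + k)/(-41 + k)) (J(F, k) = (2*F)*(k + (F + k)/(-41 + k)) = 2*F*(k + (F + k)/(-41 + k)))
J(3 - 1*(-67), 99) + 37144 = 2*(3 - 1*(-67))*((3 - 1*(-67)) + 99² - 40*99)/(-41 + 99) + 37144 = 2*(3 + 67)*((3 + 67) + 9801 - 3960)/58 + 37144 = 2*70*(1/58)*(70 + 9801 - 3960) + 37144 = 2*70*(1/58)*5911 + 37144 = 413770/29 + 37144 = 1490946/29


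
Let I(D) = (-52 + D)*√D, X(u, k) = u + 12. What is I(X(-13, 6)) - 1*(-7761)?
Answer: 7761 - 53*I ≈ 7761.0 - 53.0*I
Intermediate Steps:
X(u, k) = 12 + u
I(D) = √D*(-52 + D)
I(X(-13, 6)) - 1*(-7761) = √(12 - 13)*(-52 + (12 - 13)) - 1*(-7761) = √(-1)*(-52 - 1) + 7761 = I*(-53) + 7761 = -53*I + 7761 = 7761 - 53*I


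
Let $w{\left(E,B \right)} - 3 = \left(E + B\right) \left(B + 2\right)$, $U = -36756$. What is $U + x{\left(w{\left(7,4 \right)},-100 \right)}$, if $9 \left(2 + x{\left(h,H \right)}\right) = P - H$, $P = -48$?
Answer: $- \frac{330770}{9} \approx -36752.0$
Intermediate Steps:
$w{\left(E,B \right)} = 3 + \left(2 + B\right) \left(B + E\right)$ ($w{\left(E,B \right)} = 3 + \left(E + B\right) \left(B + 2\right) = 3 + \left(B + E\right) \left(2 + B\right) = 3 + \left(2 + B\right) \left(B + E\right)$)
$x{\left(h,H \right)} = - \frac{22}{3} - \frac{H}{9}$ ($x{\left(h,H \right)} = -2 + \frac{-48 - H}{9} = -2 - \left(\frac{16}{3} + \frac{H}{9}\right) = - \frac{22}{3} - \frac{H}{9}$)
$U + x{\left(w{\left(7,4 \right)},-100 \right)} = -36756 - - \frac{34}{9} = -36756 + \left(- \frac{22}{3} + \frac{100}{9}\right) = -36756 + \frac{34}{9} = - \frac{330770}{9}$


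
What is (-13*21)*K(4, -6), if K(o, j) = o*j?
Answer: 6552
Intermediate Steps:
K(o, j) = j*o
(-13*21)*K(4, -6) = (-13*21)*(-6*4) = -273*(-24) = 6552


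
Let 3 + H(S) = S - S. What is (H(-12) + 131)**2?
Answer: 16384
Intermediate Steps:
H(S) = -3 (H(S) = -3 + (S - S) = -3 + 0 = -3)
(H(-12) + 131)**2 = (-3 + 131)**2 = 128**2 = 16384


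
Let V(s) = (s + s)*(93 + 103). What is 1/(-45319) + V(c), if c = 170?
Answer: 3020058159/45319 ≈ 66640.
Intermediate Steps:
V(s) = 392*s (V(s) = (2*s)*196 = 392*s)
1/(-45319) + V(c) = 1/(-45319) + 392*170 = -1/45319 + 66640 = 3020058159/45319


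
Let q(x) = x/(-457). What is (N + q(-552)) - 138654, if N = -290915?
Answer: -196312481/457 ≈ -4.2957e+5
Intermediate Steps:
q(x) = -x/457 (q(x) = x*(-1/457) = -x/457)
(N + q(-552)) - 138654 = (-290915 - 1/457*(-552)) - 138654 = (-290915 + 552/457) - 138654 = -132947603/457 - 138654 = -196312481/457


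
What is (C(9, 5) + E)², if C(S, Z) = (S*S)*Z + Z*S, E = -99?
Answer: 123201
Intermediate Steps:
C(S, Z) = S*Z + Z*S² (C(S, Z) = S²*Z + S*Z = Z*S² + S*Z = S*Z + Z*S²)
(C(9, 5) + E)² = (9*5*(1 + 9) - 99)² = (9*5*10 - 99)² = (450 - 99)² = 351² = 123201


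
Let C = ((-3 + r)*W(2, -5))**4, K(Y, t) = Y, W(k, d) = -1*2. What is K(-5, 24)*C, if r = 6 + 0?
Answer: -6480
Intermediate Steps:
W(k, d) = -2
r = 6
C = 1296 (C = ((-3 + 6)*(-2))**4 = (3*(-2))**4 = (-6)**4 = 1296)
K(-5, 24)*C = -5*1296 = -6480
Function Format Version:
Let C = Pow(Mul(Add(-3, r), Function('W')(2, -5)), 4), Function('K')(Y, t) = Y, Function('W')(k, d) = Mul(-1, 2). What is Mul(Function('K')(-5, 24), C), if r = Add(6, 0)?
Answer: -6480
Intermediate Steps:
Function('W')(k, d) = -2
r = 6
C = 1296 (C = Pow(Mul(Add(-3, 6), -2), 4) = Pow(Mul(3, -2), 4) = Pow(-6, 4) = 1296)
Mul(Function('K')(-5, 24), C) = Mul(-5, 1296) = -6480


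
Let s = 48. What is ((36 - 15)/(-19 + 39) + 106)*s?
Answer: 25692/5 ≈ 5138.4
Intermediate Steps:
((36 - 15)/(-19 + 39) + 106)*s = ((36 - 15)/(-19 + 39) + 106)*48 = (21/20 + 106)*48 = (2141/20)*48 = 25692/5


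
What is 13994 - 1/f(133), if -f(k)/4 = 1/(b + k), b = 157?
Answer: 28133/2 ≈ 14067.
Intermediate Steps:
f(k) = -4/(157 + k)
13994 - 1/f(133) = 13994 - 1/((-4/(157 + 133))) = 13994 - 1/((-4/290)) = 13994 - 1/((-4*1/290)) = 13994 - 1/(-2/145) = 13994 - 1*(-145/2) = 13994 + 145/2 = 28133/2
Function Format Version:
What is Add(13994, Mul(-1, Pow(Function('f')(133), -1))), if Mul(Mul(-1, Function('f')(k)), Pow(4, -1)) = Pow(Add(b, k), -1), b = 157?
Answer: Rational(28133, 2) ≈ 14067.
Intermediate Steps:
Function('f')(k) = Mul(-4, Pow(Add(157, k), -1))
Add(13994, Mul(-1, Pow(Function('f')(133), -1))) = Add(13994, Mul(-1, Pow(Mul(-4, Pow(Add(157, 133), -1)), -1))) = Add(13994, Mul(-1, Pow(Mul(-4, Pow(290, -1)), -1))) = Add(13994, Mul(-1, Pow(Mul(-4, Rational(1, 290)), -1))) = Add(13994, Mul(-1, Pow(Rational(-2, 145), -1))) = Add(13994, Mul(-1, Rational(-145, 2))) = Add(13994, Rational(145, 2)) = Rational(28133, 2)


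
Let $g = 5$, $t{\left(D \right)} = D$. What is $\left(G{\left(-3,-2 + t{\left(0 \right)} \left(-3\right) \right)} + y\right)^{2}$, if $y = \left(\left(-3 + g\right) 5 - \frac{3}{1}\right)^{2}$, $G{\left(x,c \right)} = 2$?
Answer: $2601$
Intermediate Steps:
$y = 49$ ($y = \left(\left(-3 + 5\right) 5 - \frac{3}{1}\right)^{2} = \left(2 \cdot 5 - 3\right)^{2} = \left(10 - 3\right)^{2} = 7^{2} = 49$)
$\left(G{\left(-3,-2 + t{\left(0 \right)} \left(-3\right) \right)} + y\right)^{2} = \left(2 + 49\right)^{2} = 51^{2} = 2601$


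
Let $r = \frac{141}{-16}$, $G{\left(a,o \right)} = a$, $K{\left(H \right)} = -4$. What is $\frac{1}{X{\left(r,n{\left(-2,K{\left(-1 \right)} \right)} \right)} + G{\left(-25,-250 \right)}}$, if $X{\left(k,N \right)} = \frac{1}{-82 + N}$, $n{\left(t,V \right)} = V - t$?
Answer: $- \frac{84}{2101} \approx -0.039981$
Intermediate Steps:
$r = - \frac{141}{16}$ ($r = 141 \left(- \frac{1}{16}\right) = - \frac{141}{16} \approx -8.8125$)
$\frac{1}{X{\left(r,n{\left(-2,K{\left(-1 \right)} \right)} \right)} + G{\left(-25,-250 \right)}} = \frac{1}{\frac{1}{-82 - 2} - 25} = \frac{1}{\frac{1}{-84} - 25} = \frac{1}{- \frac{1}{84} - 25} = \frac{1}{- \frac{2101}{84}} = - \frac{84}{2101}$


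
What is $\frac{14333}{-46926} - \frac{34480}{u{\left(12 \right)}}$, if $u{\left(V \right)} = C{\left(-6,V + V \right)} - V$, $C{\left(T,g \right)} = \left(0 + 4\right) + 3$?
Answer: $\frac{29417033}{4266} \approx 6895.7$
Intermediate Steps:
$C{\left(T,g \right)} = 7$ ($C{\left(T,g \right)} = 4 + 3 = 7$)
$u{\left(V \right)} = 7 - V$
$\frac{14333}{-46926} - \frac{34480}{u{\left(12 \right)}} = \frac{14333}{-46926} - \frac{34480}{7 - 12} = 14333 \left(- \frac{1}{46926}\right) - \frac{34480}{7 - 12} = - \frac{1303}{4266} - \frac{34480}{-5} = - \frac{1303}{4266} - -6896 = - \frac{1303}{4266} + 6896 = \frac{29417033}{4266}$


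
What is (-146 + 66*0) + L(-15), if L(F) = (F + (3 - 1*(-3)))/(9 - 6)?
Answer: -149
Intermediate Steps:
L(F) = 2 + F/3 (L(F) = (F + (3 + 3))/3 = (F + 6)*(1/3) = (6 + F)*(1/3) = 2 + F/3)
(-146 + 66*0) + L(-15) = (-146 + 66*0) + (2 + (1/3)*(-15)) = (-146 + 0) + (2 - 5) = -146 - 3 = -149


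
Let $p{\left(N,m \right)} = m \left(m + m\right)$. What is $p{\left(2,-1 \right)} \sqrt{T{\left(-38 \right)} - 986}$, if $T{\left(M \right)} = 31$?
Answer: $2 i \sqrt{955} \approx 61.806 i$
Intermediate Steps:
$p{\left(N,m \right)} = 2 m^{2}$ ($p{\left(N,m \right)} = m 2 m = 2 m^{2}$)
$p{\left(2,-1 \right)} \sqrt{T{\left(-38 \right)} - 986} = 2 \left(-1\right)^{2} \sqrt{31 - 986} = 2 \cdot 1 \sqrt{-955} = 2 i \sqrt{955}$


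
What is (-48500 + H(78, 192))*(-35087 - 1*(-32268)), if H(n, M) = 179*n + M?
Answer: 96821374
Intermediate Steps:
H(n, M) = M + 179*n
(-48500 + H(78, 192))*(-35087 - 1*(-32268)) = (-48500 + (192 + 179*78))*(-35087 - 1*(-32268)) = (-48500 + (192 + 13962))*(-35087 + 32268) = (-48500 + 14154)*(-2819) = -34346*(-2819) = 96821374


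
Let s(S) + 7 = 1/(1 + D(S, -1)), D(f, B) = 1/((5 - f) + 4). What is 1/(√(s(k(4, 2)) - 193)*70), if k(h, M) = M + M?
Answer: -I*√7170/83650 ≈ -0.0010123*I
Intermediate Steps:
D(f, B) = 1/(9 - f)
k(h, M) = 2*M
s(S) = -7 + 1/(1 - 1/(-9 + S))
1/(√(s(k(4, 2)) - 193)*70) = 1/(√((61 - 12*2)/(-10 + 2*2) - 193)*70) = 1/(√((61 - 6*4)/(-10 + 4) - 193)*70) = 1/(√((61 - 24)/(-6) - 193)*70) = 1/(√(-⅙*37 - 193)*70) = 1/(√(-37/6 - 193)*70) = 1/(√(-1195/6)*70) = 1/((I*√7170/6)*70) = 1/(35*I*√7170/3) = -I*√7170/83650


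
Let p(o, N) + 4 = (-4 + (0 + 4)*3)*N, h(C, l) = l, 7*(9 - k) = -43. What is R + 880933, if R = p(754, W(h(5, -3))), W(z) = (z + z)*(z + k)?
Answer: 6162423/7 ≈ 8.8035e+5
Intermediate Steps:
k = 106/7 (k = 9 - ⅐*(-43) = 9 + 43/7 = 106/7 ≈ 15.143)
W(z) = 2*z*(106/7 + z) (W(z) = (z + z)*(z + 106/7) = (2*z)*(106/7 + z) = 2*z*(106/7 + z))
p(o, N) = -4 + 8*N (p(o, N) = -4 + (-4 + (0 + 4)*3)*N = -4 + (-4 + 4*3)*N = -4 + (-4 + 12)*N = -4 + 8*N)
R = -4108/7 (R = -4 + 8*((2/7)*(-3)*(106 + 7*(-3))) = -4 + 8*((2/7)*(-3)*(106 - 21)) = -4 + 8*((2/7)*(-3)*85) = -4 + 8*(-510/7) = -4 - 4080/7 = -4108/7 ≈ -586.86)
R + 880933 = -4108/7 + 880933 = 6162423/7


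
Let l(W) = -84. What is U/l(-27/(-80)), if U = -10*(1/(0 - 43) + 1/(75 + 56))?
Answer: -220/118293 ≈ -0.0018598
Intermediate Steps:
U = 880/5633 (U = -10*(1/(-43) + 1/131) = -10*(-1/43 + 1/131) = -10*(-88/5633) = 880/5633 ≈ 0.15622)
U/l(-27/(-80)) = (880/5633)/(-84) = (880/5633)*(-1/84) = -220/118293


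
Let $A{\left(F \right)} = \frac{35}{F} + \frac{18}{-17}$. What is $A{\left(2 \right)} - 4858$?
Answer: $- \frac{164613}{34} \approx -4841.6$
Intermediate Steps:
$A{\left(F \right)} = - \frac{18}{17} + \frac{35}{F}$ ($A{\left(F \right)} = \frac{35}{F} + 18 \left(- \frac{1}{17}\right) = \frac{35}{F} - \frac{18}{17} = - \frac{18}{17} + \frac{35}{F}$)
$A{\left(2 \right)} - 4858 = \left(- \frac{18}{17} + \frac{35}{2}\right) - 4858 = \frac{559}{34} - 4858 = - \frac{164613}{34}$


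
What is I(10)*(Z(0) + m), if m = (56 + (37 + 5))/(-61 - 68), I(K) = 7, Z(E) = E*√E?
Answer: -686/129 ≈ -5.3178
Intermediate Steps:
Z(E) = E^(3/2)
m = -98/129 (m = (56 + 42)/(-129) = 98*(-1/129) = -98/129 ≈ -0.75969)
I(10)*(Z(0) + m) = 7*(0^(3/2) - 98/129) = 7*(0 - 98/129) = 7*(-98/129) = -686/129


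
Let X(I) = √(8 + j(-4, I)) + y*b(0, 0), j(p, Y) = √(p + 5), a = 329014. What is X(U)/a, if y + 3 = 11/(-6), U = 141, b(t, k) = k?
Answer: 3/329014 ≈ 9.1182e-6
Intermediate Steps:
j(p, Y) = √(5 + p)
y = -29/6 (y = -3 + 11/(-6) = -3 + 11*(-⅙) = -3 - 11/6 = -29/6 ≈ -4.8333)
X(I) = 3 (X(I) = √(8 + √(5 - 4)) - 29/6*0 = √(8 + √1) + 0 = √(8 + 1) + 0 = √9 + 0 = 3 + 0 = 3)
X(U)/a = 3/329014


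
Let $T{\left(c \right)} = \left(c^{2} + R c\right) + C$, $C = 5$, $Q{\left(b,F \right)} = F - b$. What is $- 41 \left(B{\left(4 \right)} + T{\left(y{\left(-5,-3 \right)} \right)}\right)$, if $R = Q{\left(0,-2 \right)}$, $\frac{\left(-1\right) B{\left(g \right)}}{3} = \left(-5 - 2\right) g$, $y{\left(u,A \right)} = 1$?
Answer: $-3608$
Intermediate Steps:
$B{\left(g \right)} = 21 g$ ($B{\left(g \right)} = - 3 \left(-5 - 2\right) g = - 3 \left(- 7 g\right) = 21 g$)
$R = -2$ ($R = -2 - 0 = -2 + 0 = -2$)
$T{\left(c \right)} = 5 + c^{2} - 2 c$ ($T{\left(c \right)} = \left(c^{2} - 2 c\right) + 5 = 5 + c^{2} - 2 c$)
$- 41 \left(B{\left(4 \right)} + T{\left(y{\left(-5,-3 \right)} \right)}\right) = - 41 \left(21 \cdot 4 + \left(5 + 1^{2} - 2\right)\right) = - 41 \left(84 + \left(5 + 1 - 2\right)\right) = - 41 \left(84 + 4\right) = \left(-41\right) 88 = -3608$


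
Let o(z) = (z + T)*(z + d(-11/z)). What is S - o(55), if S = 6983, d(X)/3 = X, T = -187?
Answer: 70819/5 ≈ 14164.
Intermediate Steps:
d(X) = 3*X
o(z) = (-187 + z)*(z - 33/z) (o(z) = (z - 187)*(z + 3*(-11/z)) = (-187 + z)*(z - 33/z))
S - o(55) = 6983 - (-33 + 55**2 - 187*55 + 6171/55) = 6983 - (-33 + 3025 - 10285 + 6171*(1/55)) = 6983 - (-33 + 3025 - 10285 + 561/5) = 6983 - 1*(-35904/5) = 6983 + 35904/5 = 70819/5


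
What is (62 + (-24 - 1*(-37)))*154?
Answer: 11550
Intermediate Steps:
(62 + (-24 - 1*(-37)))*154 = (62 + (-24 + 37))*154 = (62 + 13)*154 = 75*154 = 11550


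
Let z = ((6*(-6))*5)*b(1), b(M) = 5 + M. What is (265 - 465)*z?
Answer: 216000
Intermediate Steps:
z = -1080 (z = ((6*(-6))*5)*(5 + 1) = -36*5*6 = -180*6 = -1080)
(265 - 465)*z = (265 - 465)*(-1080) = -200*(-1080) = 216000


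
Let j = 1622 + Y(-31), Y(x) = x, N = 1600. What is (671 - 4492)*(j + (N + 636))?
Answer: -14622967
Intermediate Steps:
j = 1591 (j = 1622 - 31 = 1591)
(671 - 4492)*(j + (N + 636)) = (671 - 4492)*(1591 + (1600 + 636)) = -3821*(1591 + 2236) = -3821*3827 = -14622967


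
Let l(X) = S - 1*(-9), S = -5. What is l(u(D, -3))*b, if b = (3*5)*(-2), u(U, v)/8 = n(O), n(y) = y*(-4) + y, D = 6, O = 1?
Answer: -120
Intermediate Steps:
n(y) = -3*y (n(y) = -4*y + y = -3*y)
u(U, v) = -24 (u(U, v) = 8*(-3*1) = 8*(-3) = -24)
l(X) = 4 (l(X) = -5 - 1*(-9) = -5 + 9 = 4)
b = -30 (b = 15*(-2) = -30)
l(u(D, -3))*b = 4*(-30) = -120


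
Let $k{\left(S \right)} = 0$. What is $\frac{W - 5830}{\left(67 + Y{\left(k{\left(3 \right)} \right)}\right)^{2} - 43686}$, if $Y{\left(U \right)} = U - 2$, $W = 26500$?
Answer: $- \frac{20670}{39461} \approx -0.52381$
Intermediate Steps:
$Y{\left(U \right)} = -2 + U$ ($Y{\left(U \right)} = U - 2 = -2 + U$)
$\frac{W - 5830}{\left(67 + Y{\left(k{\left(3 \right)} \right)}\right)^{2} - 43686} = \frac{26500 - 5830}{\left(67 + \left(-2 + 0\right)\right)^{2} - 43686} = \frac{20670}{\left(67 - 2\right)^{2} - 43686} = \frac{20670}{65^{2} - 43686} = \frac{20670}{4225 - 43686} = \frac{20670}{-39461} = 20670 \left(- \frac{1}{39461}\right) = - \frac{20670}{39461}$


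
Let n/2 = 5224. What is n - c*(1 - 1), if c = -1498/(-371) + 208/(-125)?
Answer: 10448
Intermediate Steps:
c = 15726/6625 (c = -1498*(-1/371) + 208*(-1/125) = 214/53 - 208/125 = 15726/6625 ≈ 2.3737)
n = 10448 (n = 2*5224 = 10448)
n - c*(1 - 1) = 10448 - 15726*(1 - 1)/6625 = 10448 - 15726*0/6625 = 10448 - 1*0 = 10448 + 0 = 10448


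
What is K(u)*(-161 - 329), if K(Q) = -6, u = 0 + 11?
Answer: 2940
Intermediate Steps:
u = 11
K(u)*(-161 - 329) = -6*(-161 - 329) = -6*(-490) = 2940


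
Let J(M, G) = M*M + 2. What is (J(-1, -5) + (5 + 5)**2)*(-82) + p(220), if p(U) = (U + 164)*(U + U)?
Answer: 160514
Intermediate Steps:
J(M, G) = 2 + M**2 (J(M, G) = M**2 + 2 = 2 + M**2)
p(U) = 2*U*(164 + U) (p(U) = (164 + U)*(2*U) = 2*U*(164 + U))
(J(-1, -5) + (5 + 5)**2)*(-82) + p(220) = ((2 + (-1)**2) + (5 + 5)**2)*(-82) + 2*220*(164 + 220) = ((2 + 1) + 10**2)*(-82) + 2*220*384 = (3 + 100)*(-82) + 168960 = 103*(-82) + 168960 = -8446 + 168960 = 160514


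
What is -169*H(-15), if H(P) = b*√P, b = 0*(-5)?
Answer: 0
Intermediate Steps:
b = 0
H(P) = 0 (H(P) = 0*√P = 0)
-169*H(-15) = -169*0 = 0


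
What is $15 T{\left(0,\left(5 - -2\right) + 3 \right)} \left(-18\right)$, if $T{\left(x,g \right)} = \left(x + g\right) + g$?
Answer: $-5400$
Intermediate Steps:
$T{\left(x,g \right)} = x + 2 g$ ($T{\left(x,g \right)} = \left(g + x\right) + g = x + 2 g$)
$15 T{\left(0,\left(5 - -2\right) + 3 \right)} \left(-18\right) = 15 \left(0 + 2 \left(\left(5 - -2\right) + 3\right)\right) \left(-18\right) = 15 \left(0 + 2 \left(\left(5 + 2\right) + 3\right)\right) \left(-18\right) = 15 \left(0 + 2 \left(7 + 3\right)\right) \left(-18\right) = 15 \left(0 + 2 \cdot 10\right) \left(-18\right) = 15 \left(0 + 20\right) \left(-18\right) = 15 \cdot 20 \left(-18\right) = 300 \left(-18\right) = -5400$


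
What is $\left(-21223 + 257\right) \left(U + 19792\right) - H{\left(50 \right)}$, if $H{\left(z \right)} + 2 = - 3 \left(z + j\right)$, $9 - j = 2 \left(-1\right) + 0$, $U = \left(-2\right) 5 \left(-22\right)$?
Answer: $-419571407$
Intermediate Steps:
$U = 220$ ($U = \left(-10\right) \left(-22\right) = 220$)
$j = 11$ ($j = 9 - \left(2 \left(-1\right) + 0\right) = 9 - \left(-2 + 0\right) = 9 - -2 = 9 + 2 = 11$)
$H{\left(z \right)} = -35 - 3 z$ ($H{\left(z \right)} = -2 - 3 \left(z + 11\right) = -2 - 3 \left(11 + z\right) = -2 - \left(33 + 3 z\right) = -35 - 3 z$)
$\left(-21223 + 257\right) \left(U + 19792\right) - H{\left(50 \right)} = \left(-21223 + 257\right) \left(220 + 19792\right) - \left(-35 - 150\right) = \left(-20966\right) 20012 - \left(-35 - 150\right) = -419571592 - -185 = -419571592 + 185 = -419571407$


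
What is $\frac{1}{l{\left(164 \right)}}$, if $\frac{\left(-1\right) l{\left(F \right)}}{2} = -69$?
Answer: $\frac{1}{138} \approx 0.0072464$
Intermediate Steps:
$l{\left(F \right)} = 138$ ($l{\left(F \right)} = \left(-2\right) \left(-69\right) = 138$)
$\frac{1}{l{\left(164 \right)}} = \frac{1}{138}$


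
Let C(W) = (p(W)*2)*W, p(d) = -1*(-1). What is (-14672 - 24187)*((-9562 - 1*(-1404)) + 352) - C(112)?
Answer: 303333130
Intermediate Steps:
p(d) = 1
C(W) = 2*W (C(W) = (1*2)*W = 2*W)
(-14672 - 24187)*((-9562 - 1*(-1404)) + 352) - C(112) = (-14672 - 24187)*((-9562 - 1*(-1404)) + 352) - 2*112 = -38859*((-9562 + 1404) + 352) - 1*224 = -38859*(-8158 + 352) - 224 = -38859*(-7806) - 224 = 303333354 - 224 = 303333130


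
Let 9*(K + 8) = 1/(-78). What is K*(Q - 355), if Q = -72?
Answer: 2398459/702 ≈ 3416.6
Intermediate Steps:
K = -5617/702 (K = -8 + (1/9)/(-78) = -8 + (1/9)*(-1/78) = -8 - 1/702 = -5617/702 ≈ -8.0014)
K*(Q - 355) = -5617*(-72 - 355)/702 = -5617/702*(-427) = 2398459/702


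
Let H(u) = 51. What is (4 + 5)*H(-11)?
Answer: 459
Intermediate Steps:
(4 + 5)*H(-11) = (4 + 5)*51 = 9*51 = 459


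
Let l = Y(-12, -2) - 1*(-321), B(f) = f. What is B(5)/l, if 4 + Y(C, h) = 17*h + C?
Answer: 5/271 ≈ 0.018450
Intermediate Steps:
Y(C, h) = -4 + C + 17*h (Y(C, h) = -4 + (17*h + C) = -4 + (C + 17*h) = -4 + C + 17*h)
l = 271 (l = (-4 - 12 + 17*(-2)) - 1*(-321) = (-4 - 12 - 34) + 321 = -50 + 321 = 271)
B(5)/l = 5/271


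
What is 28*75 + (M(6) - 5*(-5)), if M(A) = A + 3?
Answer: 2134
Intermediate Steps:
M(A) = 3 + A
28*75 + (M(6) - 5*(-5)) = 28*75 + ((3 + 6) - 5*(-5)) = 2100 + (9 + 25) = 2100 + 34 = 2134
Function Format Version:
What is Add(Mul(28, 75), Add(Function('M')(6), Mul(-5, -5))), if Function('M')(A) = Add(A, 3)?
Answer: 2134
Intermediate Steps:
Function('M')(A) = Add(3, A)
Add(Mul(28, 75), Add(Function('M')(6), Mul(-5, -5))) = Add(Mul(28, 75), Add(Add(3, 6), Mul(-5, -5))) = Add(2100, Add(9, 25)) = Add(2100, 34) = 2134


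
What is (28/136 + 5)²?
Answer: 31329/1156 ≈ 27.101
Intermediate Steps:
(28/136 + 5)² = (28*(1/136) + 5)² = (7/34 + 5)² = (177/34)² = 31329/1156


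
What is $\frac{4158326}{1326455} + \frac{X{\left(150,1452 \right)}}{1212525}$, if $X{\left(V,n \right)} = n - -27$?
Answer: $\frac{19780533569}{6307293525} \approx 3.1361$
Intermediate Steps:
$X{\left(V,n \right)} = 27 + n$ ($X{\left(V,n \right)} = n + 27 = 27 + n$)
$\frac{4158326}{1326455} + \frac{X{\left(150,1452 \right)}}{1212525} = \frac{4158326}{1326455} + \frac{27 + 1452}{1212525} = 4158326 \cdot \frac{1}{1326455} + 1479 \cdot \frac{1}{1212525} = \frac{4158326}{1326455} + \frac{29}{23775} = \frac{19780533569}{6307293525}$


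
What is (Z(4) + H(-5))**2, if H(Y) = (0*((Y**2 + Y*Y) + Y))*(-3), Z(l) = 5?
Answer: 25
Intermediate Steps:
H(Y) = 0 (H(Y) = (0*((Y**2 + Y**2) + Y))*(-3) = (0*(2*Y**2 + Y))*(-3) = (0*(Y + 2*Y**2))*(-3) = 0*(-3) = 0)
(Z(4) + H(-5))**2 = (5 + 0)**2 = 5**2 = 25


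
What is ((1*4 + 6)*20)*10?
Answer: 2000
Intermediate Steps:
((1*4 + 6)*20)*10 = ((4 + 6)*20)*10 = (10*20)*10 = 200*10 = 2000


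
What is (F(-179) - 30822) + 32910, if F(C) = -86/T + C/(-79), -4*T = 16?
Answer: 333659/158 ≈ 2111.8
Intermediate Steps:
T = -4 (T = -¼*16 = -4)
F(C) = 43/2 - C/79 (F(C) = -86/(-4) + C/(-79) = -86*(-¼) + C*(-1/79) = 43/2 - C/79)
(F(-179) - 30822) + 32910 = ((43/2 - 1/79*(-179)) - 30822) + 32910 = ((43/2 + 179/79) - 30822) + 32910 = (3755/158 - 30822) + 32910 = -4866121/158 + 32910 = 333659/158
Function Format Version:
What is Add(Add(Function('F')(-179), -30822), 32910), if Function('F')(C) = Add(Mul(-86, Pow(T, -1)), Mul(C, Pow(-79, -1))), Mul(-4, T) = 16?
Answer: Rational(333659, 158) ≈ 2111.8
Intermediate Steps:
T = -4 (T = Mul(Rational(-1, 4), 16) = -4)
Function('F')(C) = Add(Rational(43, 2), Mul(Rational(-1, 79), C)) (Function('F')(C) = Add(Mul(-86, Pow(-4, -1)), Mul(C, Pow(-79, -1))) = Add(Mul(-86, Rational(-1, 4)), Mul(C, Rational(-1, 79))) = Add(Rational(43, 2), Mul(Rational(-1, 79), C)))
Add(Add(Function('F')(-179), -30822), 32910) = Add(Add(Add(Rational(43, 2), Mul(Rational(-1, 79), -179)), -30822), 32910) = Add(Add(Add(Rational(43, 2), Rational(179, 79)), -30822), 32910) = Add(Add(Rational(3755, 158), -30822), 32910) = Add(Rational(-4866121, 158), 32910) = Rational(333659, 158)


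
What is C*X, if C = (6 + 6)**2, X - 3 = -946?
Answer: -135792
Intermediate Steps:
X = -943 (X = 3 - 946 = -943)
C = 144 (C = 12**2 = 144)
C*X = 144*(-943) = -135792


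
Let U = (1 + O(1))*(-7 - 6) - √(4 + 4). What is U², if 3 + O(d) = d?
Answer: 177 - 52*√2 ≈ 103.46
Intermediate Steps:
O(d) = -3 + d
U = 13 - 2*√2 (U = (1 + (-3 + 1))*(-7 - 6) - √(4 + 4) = (1 - 2)*(-13) - √8 = -1*(-13) - 2*√2 = 13 - 2*√2 ≈ 10.172)
U² = (13 - 2*√2)²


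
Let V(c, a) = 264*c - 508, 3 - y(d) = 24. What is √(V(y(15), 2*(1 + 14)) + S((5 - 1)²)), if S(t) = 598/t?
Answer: I*√96234/4 ≈ 77.554*I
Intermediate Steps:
y(d) = -21 (y(d) = 3 - 1*24 = 3 - 24 = -21)
V(c, a) = -508 + 264*c
√(V(y(15), 2*(1 + 14)) + S((5 - 1)²)) = √((-508 + 264*(-21)) + 598/((5 - 1)²)) = √((-508 - 5544) + 598/(4²)) = √(-6052 + 598/16) = √(-6052 + 598*(1/16)) = √(-6052 + 299/8) = √(-48117/8) = I*√96234/4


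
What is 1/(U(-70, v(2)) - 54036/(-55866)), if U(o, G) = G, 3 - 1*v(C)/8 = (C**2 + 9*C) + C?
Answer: -9311/1555242 ≈ -0.0059868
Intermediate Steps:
v(C) = 24 - 80*C - 8*C**2 (v(C) = 24 - 8*((C**2 + 9*C) + C) = 24 - 8*(C**2 + 10*C) = 24 + (-80*C - 8*C**2) = 24 - 80*C - 8*C**2)
1/(U(-70, v(2)) - 54036/(-55866)) = 1/((24 - 80*2 - 8*2**2) - 54036/(-55866)) = 1/((24 - 160 - 8*4) - 54036*(-1/55866)) = 1/((24 - 160 - 32) + 9006/9311) = 1/(-168 + 9006/9311) = 1/(-1555242/9311) = -9311/1555242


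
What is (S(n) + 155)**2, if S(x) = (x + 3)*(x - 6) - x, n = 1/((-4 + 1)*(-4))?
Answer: 387341761/20736 ≈ 18680.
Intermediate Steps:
n = 1/12 (n = 1/(-3*(-4)) = 1/12 ≈ 0.083333)
S(x) = -x + (-6 + x)*(3 + x) (S(x) = (3 + x)*(-6 + x) - x = (-6 + x)*(3 + x) - x = -x + (-6 + x)*(3 + x))
(S(n) + 155)**2 = ((-18 + (1/12)**2 - 4*1/12) + 155)**2 = ((-18 + 1/144 - 1/3) + 155)**2 = (-2639/144 + 155)**2 = (19681/144)**2 = 387341761/20736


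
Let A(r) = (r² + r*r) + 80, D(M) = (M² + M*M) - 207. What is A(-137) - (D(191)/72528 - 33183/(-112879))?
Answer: 307963737788947/8186888112 ≈ 37617.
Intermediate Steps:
D(M) = -207 + 2*M² (D(M) = (M² + M²) - 207 = 2*M² - 207 = -207 + 2*M²)
A(r) = 80 + 2*r² (A(r) = (r² + r²) + 80 = 2*r² + 80 = 80 + 2*r²)
A(-137) - (D(191)/72528 - 33183/(-112879)) = (80 + 2*(-137)²) - ((-207 + 2*191²)/72528 - 33183/(-112879)) = (80 + 2*18769) - ((-207 + 2*36481)*(1/72528) - 33183*(-1/112879)) = (80 + 37538) - ((-207 + 72962)*(1/72528) + 33183/112879) = 37618 - (72755*(1/72528) + 33183/112879) = 37618 - (72755/72528 + 33183/112879) = 37618 - 1*10619208269/8186888112 = 37618 - 10619208269/8186888112 = 307963737788947/8186888112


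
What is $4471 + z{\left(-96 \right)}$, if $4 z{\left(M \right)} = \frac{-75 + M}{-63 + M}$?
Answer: $\frac{947909}{212} \approx 4471.3$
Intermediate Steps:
$z{\left(M \right)} = \frac{-75 + M}{4 \left(-63 + M\right)}$ ($z{\left(M \right)} = \frac{\left(-75 + M\right) \frac{1}{-63 + M}}{4} = \frac{\frac{1}{-63 + M} \left(-75 + M\right)}{4} = \frac{-75 + M}{4 \left(-63 + M\right)}$)
$4471 + z{\left(-96 \right)} = 4471 + \frac{-75 - 96}{4 \left(-63 - 96\right)} = 4471 + \frac{1}{4} \frac{1}{-159} \left(-171\right) = 4471 + \frac{1}{4} \left(- \frac{1}{159}\right) \left(-171\right) = 4471 + \frac{57}{212} = \frac{947909}{212}$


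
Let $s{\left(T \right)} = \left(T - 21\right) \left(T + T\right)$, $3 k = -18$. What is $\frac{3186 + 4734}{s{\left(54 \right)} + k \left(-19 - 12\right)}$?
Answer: $\frac{264}{125} \approx 2.112$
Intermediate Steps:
$k = -6$ ($k = \frac{1}{3} \left(-18\right) = -6$)
$s{\left(T \right)} = 2 T \left(-21 + T\right)$ ($s{\left(T \right)} = \left(-21 + T\right) 2 T = 2 T \left(-21 + T\right)$)
$\frac{3186 + 4734}{s{\left(54 \right)} + k \left(-19 - 12\right)} = \frac{3186 + 4734}{2 \cdot 54 \left(-21 + 54\right) - 6 \left(-19 - 12\right)} = \frac{7920}{2 \cdot 54 \cdot 33 - -186} = \frac{7920}{3564 + 186} = \frac{7920}{3750} = 7920 \cdot \frac{1}{3750} = \frac{264}{125}$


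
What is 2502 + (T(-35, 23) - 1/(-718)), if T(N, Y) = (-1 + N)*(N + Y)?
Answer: 2106613/718 ≈ 2934.0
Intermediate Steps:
2502 + (T(-35, 23) - 1/(-718)) = 2502 + (((-35)² - 1*(-35) - 1*23 - 35*23) - 1/(-718)) = 2502 + ((1225 + 35 - 23 - 805) - 1*(-1/718)) = 2502 + (432 + 1/718) = 2502 + 310177/718 = 2106613/718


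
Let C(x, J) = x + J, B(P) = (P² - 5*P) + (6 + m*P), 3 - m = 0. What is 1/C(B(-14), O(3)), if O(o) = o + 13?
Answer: 1/246 ≈ 0.0040650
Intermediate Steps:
m = 3 (m = 3 - 1*0 = 3 + 0 = 3)
O(o) = 13 + o
B(P) = 6 + P² - 2*P (B(P) = (P² - 5*P) + (6 + 3*P) = 6 + P² - 2*P)
C(x, J) = J + x
1/C(B(-14), O(3)) = 1/((13 + 3) + (6 + (-14)² - 2*(-14))) = 1/(16 + (6 + 196 + 28)) = 1/(16 + 230) = 1/246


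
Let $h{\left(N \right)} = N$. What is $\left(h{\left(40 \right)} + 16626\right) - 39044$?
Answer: $-22378$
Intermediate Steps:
$\left(h{\left(40 \right)} + 16626\right) - 39044 = \left(40 + 16626\right) - 39044 = 16666 - 39044 = -22378$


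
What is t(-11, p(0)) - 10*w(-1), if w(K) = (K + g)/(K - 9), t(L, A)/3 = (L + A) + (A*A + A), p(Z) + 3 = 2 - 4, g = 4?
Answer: 15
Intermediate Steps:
p(Z) = -5 (p(Z) = -3 + (2 - 4) = -3 - 2 = -5)
t(L, A) = 3*L + 3*A**2 + 6*A (t(L, A) = 3*((L + A) + (A*A + A)) = 3*((A + L) + (A**2 + A)) = 3*((A + L) + (A + A**2)) = 3*(L + A**2 + 2*A) = 3*L + 3*A**2 + 6*A)
w(K) = (4 + K)/(-9 + K) (w(K) = (K + 4)/(K - 9) = (4 + K)/(-9 + K))
t(-11, p(0)) - 10*w(-1) = (3*(-11) + 3*(-5)**2 + 6*(-5)) - 10*(4 - 1)/(-9 - 1) = (-33 + 3*25 - 30) - 10*3/(-10) = (-33 + 75 - 30) - (-1)*3 = 12 - 10*(-3/10) = 12 + 3 = 15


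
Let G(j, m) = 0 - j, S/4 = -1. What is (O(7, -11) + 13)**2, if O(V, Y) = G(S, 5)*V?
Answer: 1681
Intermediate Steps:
S = -4 (S = 4*(-1) = -4)
G(j, m) = -j
O(V, Y) = 4*V (O(V, Y) = (-1*(-4))*V = 4*V)
(O(7, -11) + 13)**2 = (4*7 + 13)**2 = (28 + 13)**2 = 41**2 = 1681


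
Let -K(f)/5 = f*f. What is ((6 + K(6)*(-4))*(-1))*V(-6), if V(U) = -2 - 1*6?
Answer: 5808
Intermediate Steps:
K(f) = -5*f² (K(f) = -5*f*f = -5*f²)
V(U) = -8 (V(U) = -2 - 6 = -8)
((6 + K(6)*(-4))*(-1))*V(-6) = ((6 - 5*6²*(-4))*(-1))*(-8) = ((6 - 5*36*(-4))*(-1))*(-8) = ((6 - 180*(-4))*(-1))*(-8) = ((6 + 720)*(-1))*(-8) = (726*(-1))*(-8) = -726*(-8) = 5808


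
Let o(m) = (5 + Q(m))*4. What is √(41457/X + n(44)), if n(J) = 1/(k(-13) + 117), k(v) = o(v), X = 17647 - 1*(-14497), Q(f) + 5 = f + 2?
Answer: √9154105465/83804 ≈ 1.1417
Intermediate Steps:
Q(f) = -3 + f (Q(f) = -5 + (f + 2) = -5 + (2 + f) = -3 + f)
o(m) = 8 + 4*m (o(m) = (5 + (-3 + m))*4 = (2 + m)*4 = 8 + 4*m)
X = 32144 (X = 17647 + 14497 = 32144)
k(v) = 8 + 4*v
n(J) = 1/73 (n(J) = 1/((8 + 4*(-13)) + 117) = 1/((8 - 52) + 117) = 1/(-44 + 117) = 1/73)
√(41457/X + n(44)) = √(41457/32144 + 1/73) = √(3058505/2346512) = √9154105465/83804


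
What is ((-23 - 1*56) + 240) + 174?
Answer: 335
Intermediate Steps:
((-23 - 1*56) + 240) + 174 = ((-23 - 56) + 240) + 174 = (-79 + 240) + 174 = 161 + 174 = 335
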